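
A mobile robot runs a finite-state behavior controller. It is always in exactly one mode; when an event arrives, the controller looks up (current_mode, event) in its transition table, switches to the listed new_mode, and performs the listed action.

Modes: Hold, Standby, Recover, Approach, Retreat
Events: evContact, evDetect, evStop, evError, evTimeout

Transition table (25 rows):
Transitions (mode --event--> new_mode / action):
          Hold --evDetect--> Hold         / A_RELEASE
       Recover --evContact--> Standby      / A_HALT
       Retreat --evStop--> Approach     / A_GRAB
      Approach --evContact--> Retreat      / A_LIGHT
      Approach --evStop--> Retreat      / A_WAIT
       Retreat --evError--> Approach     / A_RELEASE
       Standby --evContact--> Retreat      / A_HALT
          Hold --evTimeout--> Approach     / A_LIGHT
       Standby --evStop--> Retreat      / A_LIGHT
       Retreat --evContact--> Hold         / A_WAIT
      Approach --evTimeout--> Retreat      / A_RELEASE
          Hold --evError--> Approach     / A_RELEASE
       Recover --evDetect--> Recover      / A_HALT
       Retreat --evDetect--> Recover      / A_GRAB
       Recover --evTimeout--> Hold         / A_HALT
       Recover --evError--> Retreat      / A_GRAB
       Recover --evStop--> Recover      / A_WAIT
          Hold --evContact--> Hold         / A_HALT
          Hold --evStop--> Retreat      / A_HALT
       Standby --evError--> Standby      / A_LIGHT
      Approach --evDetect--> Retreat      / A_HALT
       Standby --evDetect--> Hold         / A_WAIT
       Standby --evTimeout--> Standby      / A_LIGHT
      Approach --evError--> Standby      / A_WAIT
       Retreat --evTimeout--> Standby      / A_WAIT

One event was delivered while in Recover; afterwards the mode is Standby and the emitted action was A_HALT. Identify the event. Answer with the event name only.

evContact

try evContact: (Recover, evContact) → (Standby, A_HALT)  ← matches
try evDetect: (Recover, evDetect) → (Recover, A_HALT)
try evStop: (Recover, evStop) → (Recover, A_WAIT)
try evError: (Recover, evError) → (Retreat, A_GRAB)
try evTimeout: (Recover, evTimeout) → (Hold, A_HALT)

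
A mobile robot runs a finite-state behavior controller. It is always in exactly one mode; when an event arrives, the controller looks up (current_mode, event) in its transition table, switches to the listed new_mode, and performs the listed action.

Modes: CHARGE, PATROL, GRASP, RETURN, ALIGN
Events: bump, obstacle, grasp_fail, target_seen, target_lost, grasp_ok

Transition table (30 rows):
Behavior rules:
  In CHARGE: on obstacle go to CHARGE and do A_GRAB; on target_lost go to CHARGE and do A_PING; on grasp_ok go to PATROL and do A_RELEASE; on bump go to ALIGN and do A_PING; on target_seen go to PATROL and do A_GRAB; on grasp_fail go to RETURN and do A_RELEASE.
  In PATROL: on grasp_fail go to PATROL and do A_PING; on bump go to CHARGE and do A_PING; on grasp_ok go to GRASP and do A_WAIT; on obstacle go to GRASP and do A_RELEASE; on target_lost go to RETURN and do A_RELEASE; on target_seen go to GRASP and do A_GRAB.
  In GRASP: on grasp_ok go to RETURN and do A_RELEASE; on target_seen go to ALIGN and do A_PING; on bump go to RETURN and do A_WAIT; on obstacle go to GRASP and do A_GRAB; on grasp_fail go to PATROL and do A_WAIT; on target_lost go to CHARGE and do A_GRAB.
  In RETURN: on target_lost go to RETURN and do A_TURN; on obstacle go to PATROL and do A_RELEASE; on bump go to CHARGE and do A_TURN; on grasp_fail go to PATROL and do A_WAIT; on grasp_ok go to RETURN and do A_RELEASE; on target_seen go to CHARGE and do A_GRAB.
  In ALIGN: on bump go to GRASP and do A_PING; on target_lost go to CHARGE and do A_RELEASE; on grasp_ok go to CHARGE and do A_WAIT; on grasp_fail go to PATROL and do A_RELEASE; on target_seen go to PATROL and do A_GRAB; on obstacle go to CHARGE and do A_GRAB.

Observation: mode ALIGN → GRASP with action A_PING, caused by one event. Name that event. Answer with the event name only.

bump

try bump: (ALIGN, bump) → (GRASP, A_PING)  ← matches
try obstacle: (ALIGN, obstacle) → (CHARGE, A_GRAB)
try grasp_fail: (ALIGN, grasp_fail) → (PATROL, A_RELEASE)
try target_seen: (ALIGN, target_seen) → (PATROL, A_GRAB)
try target_lost: (ALIGN, target_lost) → (CHARGE, A_RELEASE)
try grasp_ok: (ALIGN, grasp_ok) → (CHARGE, A_WAIT)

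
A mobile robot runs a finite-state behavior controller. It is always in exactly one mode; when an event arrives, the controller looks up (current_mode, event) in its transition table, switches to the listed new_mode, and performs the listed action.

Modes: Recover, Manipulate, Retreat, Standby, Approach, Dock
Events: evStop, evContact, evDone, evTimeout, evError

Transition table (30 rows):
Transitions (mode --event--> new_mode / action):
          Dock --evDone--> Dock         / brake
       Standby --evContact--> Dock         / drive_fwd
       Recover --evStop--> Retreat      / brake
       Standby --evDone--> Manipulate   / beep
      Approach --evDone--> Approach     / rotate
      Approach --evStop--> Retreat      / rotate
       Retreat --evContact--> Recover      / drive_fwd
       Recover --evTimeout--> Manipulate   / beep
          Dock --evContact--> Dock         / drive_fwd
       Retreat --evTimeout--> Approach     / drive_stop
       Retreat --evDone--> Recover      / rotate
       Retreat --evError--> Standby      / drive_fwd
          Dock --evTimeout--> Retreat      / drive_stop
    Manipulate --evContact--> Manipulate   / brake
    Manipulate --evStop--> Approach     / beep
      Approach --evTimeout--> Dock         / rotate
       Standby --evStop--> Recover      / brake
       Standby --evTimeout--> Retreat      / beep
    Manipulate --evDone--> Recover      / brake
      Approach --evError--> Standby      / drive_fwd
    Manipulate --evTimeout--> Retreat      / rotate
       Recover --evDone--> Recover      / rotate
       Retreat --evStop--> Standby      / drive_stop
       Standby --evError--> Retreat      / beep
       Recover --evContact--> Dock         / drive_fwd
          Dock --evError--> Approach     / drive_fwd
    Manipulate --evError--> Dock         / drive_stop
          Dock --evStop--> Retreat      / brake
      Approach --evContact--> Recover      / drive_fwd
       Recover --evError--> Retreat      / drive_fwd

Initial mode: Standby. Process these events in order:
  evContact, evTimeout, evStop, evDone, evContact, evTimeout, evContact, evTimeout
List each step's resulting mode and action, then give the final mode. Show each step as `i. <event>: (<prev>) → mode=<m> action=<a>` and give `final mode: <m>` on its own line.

1. evContact: (Standby) → mode=Dock action=drive_fwd
2. evTimeout: (Dock) → mode=Retreat action=drive_stop
3. evStop: (Retreat) → mode=Standby action=drive_stop
4. evDone: (Standby) → mode=Manipulate action=beep
5. evContact: (Manipulate) → mode=Manipulate action=brake
6. evTimeout: (Manipulate) → mode=Retreat action=rotate
7. evContact: (Retreat) → mode=Recover action=drive_fwd
8. evTimeout: (Recover) → mode=Manipulate action=beep

final mode: Manipulate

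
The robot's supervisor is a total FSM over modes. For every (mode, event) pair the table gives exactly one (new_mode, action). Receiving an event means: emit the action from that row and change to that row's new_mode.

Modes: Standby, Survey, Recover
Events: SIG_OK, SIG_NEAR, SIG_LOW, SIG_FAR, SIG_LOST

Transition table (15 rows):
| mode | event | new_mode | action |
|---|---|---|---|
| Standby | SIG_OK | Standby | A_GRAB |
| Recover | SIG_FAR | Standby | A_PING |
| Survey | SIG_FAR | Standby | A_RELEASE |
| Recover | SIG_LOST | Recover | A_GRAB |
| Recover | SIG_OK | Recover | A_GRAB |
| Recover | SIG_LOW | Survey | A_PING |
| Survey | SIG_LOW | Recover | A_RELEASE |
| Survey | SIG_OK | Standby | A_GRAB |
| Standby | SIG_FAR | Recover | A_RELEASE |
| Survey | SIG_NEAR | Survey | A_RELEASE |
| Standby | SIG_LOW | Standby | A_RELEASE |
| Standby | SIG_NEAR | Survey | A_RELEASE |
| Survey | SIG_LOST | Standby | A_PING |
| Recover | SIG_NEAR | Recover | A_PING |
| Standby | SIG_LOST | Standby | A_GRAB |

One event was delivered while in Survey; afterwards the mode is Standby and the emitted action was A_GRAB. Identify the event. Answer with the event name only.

try SIG_OK: (Survey, SIG_OK) → (Standby, A_GRAB)  ← matches
try SIG_NEAR: (Survey, SIG_NEAR) → (Survey, A_RELEASE)
try SIG_LOW: (Survey, SIG_LOW) → (Recover, A_RELEASE)
try SIG_FAR: (Survey, SIG_FAR) → (Standby, A_RELEASE)
try SIG_LOST: (Survey, SIG_LOST) → (Standby, A_PING)

SIG_OK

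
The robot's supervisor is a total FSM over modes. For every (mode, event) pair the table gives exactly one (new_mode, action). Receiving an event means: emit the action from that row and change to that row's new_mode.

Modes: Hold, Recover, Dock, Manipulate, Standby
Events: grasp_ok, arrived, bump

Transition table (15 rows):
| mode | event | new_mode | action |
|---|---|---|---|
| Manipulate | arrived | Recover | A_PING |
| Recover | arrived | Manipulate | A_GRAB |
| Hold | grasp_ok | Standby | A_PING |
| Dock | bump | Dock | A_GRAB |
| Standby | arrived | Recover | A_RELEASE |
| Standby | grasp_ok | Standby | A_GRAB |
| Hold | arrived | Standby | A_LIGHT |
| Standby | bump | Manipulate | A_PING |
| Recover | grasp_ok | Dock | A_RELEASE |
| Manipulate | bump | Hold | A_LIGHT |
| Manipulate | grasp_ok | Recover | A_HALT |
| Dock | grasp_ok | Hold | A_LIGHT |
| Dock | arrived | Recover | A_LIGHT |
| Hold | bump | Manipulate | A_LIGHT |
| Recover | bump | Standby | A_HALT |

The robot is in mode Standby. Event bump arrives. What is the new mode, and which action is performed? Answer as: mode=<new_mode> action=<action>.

mode=Manipulate action=A_PING

current mode = Standby; filter table to that mode:
  (Standby, arrived) → (Recover, A_RELEASE)
  (Standby, grasp_ok) → (Standby, A_GRAB)
  (Standby, bump) → (Manipulate, A_PING)  ← event matches
event = bump selects (Manipulate, A_PING)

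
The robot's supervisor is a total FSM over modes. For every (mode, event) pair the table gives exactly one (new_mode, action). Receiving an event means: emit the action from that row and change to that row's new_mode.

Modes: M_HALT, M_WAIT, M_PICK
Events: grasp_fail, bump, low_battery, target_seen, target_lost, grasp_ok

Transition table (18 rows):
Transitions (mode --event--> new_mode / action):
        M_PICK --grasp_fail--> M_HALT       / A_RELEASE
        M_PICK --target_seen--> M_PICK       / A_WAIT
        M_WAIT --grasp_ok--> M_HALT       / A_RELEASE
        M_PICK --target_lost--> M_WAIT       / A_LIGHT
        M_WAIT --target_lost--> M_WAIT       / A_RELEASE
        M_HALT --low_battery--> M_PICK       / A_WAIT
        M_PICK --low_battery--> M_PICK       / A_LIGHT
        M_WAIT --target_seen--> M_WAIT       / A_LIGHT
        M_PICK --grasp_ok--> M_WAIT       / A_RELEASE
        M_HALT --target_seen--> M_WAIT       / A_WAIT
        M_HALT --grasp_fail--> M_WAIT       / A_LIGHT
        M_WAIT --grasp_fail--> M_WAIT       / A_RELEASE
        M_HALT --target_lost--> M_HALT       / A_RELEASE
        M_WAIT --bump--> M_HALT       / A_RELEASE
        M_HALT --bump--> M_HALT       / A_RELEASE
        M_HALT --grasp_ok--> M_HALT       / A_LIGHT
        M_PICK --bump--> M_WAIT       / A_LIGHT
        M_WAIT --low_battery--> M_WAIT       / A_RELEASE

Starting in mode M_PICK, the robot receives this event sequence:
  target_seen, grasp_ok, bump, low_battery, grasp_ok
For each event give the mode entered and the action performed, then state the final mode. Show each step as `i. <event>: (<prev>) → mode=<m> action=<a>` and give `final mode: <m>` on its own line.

final mode: M_WAIT

1. target_seen: (M_PICK) → mode=M_PICK action=A_WAIT
2. grasp_ok: (M_PICK) → mode=M_WAIT action=A_RELEASE
3. bump: (M_WAIT) → mode=M_HALT action=A_RELEASE
4. low_battery: (M_HALT) → mode=M_PICK action=A_WAIT
5. grasp_ok: (M_PICK) → mode=M_WAIT action=A_RELEASE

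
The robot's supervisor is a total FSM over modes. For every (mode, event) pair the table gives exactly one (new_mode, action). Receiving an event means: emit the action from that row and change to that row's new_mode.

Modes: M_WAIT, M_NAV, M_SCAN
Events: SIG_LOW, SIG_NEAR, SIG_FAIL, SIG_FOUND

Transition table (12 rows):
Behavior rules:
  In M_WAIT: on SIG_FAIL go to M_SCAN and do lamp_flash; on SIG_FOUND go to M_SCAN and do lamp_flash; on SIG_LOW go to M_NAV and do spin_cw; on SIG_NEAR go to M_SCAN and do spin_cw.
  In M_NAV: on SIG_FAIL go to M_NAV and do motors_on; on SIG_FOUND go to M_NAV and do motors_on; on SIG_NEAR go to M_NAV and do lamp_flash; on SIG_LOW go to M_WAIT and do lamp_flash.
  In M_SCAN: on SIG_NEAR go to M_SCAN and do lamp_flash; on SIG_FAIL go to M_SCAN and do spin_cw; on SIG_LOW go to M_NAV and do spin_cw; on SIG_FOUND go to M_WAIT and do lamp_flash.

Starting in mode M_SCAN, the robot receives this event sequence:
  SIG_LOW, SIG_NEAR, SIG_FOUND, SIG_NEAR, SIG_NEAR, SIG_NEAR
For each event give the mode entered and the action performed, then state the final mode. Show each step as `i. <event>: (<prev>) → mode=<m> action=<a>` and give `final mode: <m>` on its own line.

1. SIG_LOW: (M_SCAN) → mode=M_NAV action=spin_cw
2. SIG_NEAR: (M_NAV) → mode=M_NAV action=lamp_flash
3. SIG_FOUND: (M_NAV) → mode=M_NAV action=motors_on
4. SIG_NEAR: (M_NAV) → mode=M_NAV action=lamp_flash
5. SIG_NEAR: (M_NAV) → mode=M_NAV action=lamp_flash
6. SIG_NEAR: (M_NAV) → mode=M_NAV action=lamp_flash

final mode: M_NAV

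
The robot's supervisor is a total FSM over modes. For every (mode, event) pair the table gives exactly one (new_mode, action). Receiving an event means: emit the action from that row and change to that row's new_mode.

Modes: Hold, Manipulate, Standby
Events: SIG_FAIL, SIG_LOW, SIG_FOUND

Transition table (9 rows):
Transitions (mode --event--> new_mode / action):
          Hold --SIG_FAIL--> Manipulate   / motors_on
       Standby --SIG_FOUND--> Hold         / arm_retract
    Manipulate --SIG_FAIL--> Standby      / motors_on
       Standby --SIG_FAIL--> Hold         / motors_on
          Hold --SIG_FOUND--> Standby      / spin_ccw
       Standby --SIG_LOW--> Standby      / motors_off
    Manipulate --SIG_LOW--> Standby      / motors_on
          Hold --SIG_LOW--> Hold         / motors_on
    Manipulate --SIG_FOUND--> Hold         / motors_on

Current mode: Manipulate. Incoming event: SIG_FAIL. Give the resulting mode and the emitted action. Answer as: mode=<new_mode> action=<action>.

current mode = Manipulate; filter table to that mode:
  (Manipulate, SIG_FAIL) → (Standby, motors_on)  ← event matches
  (Manipulate, SIG_LOW) → (Standby, motors_on)
  (Manipulate, SIG_FOUND) → (Hold, motors_on)
event = SIG_FAIL selects (Standby, motors_on)

mode=Standby action=motors_on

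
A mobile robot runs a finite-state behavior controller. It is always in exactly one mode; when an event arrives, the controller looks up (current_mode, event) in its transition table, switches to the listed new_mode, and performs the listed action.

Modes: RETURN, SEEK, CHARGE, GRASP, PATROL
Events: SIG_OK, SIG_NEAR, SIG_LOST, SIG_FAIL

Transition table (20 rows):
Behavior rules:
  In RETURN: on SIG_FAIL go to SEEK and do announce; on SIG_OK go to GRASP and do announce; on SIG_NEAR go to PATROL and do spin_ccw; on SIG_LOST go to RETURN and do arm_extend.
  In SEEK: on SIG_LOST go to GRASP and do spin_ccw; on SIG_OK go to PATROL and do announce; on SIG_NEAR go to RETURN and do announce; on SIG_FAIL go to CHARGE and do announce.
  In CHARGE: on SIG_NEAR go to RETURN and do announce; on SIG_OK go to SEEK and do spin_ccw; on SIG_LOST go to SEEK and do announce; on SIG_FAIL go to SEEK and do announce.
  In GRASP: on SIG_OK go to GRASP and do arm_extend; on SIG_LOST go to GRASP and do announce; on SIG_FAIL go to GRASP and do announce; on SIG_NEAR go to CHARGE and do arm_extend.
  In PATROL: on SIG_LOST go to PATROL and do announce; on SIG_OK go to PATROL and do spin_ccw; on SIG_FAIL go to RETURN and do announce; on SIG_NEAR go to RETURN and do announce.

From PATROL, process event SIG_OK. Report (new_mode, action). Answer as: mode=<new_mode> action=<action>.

mode=PATROL action=spin_ccw

current mode = PATROL; filter table to that mode:
  (PATROL, SIG_LOST) → (PATROL, announce)
  (PATROL, SIG_OK) → (PATROL, spin_ccw)  ← event matches
  (PATROL, SIG_FAIL) → (RETURN, announce)
  (PATROL, SIG_NEAR) → (RETURN, announce)
event = SIG_OK selects (PATROL, spin_ccw)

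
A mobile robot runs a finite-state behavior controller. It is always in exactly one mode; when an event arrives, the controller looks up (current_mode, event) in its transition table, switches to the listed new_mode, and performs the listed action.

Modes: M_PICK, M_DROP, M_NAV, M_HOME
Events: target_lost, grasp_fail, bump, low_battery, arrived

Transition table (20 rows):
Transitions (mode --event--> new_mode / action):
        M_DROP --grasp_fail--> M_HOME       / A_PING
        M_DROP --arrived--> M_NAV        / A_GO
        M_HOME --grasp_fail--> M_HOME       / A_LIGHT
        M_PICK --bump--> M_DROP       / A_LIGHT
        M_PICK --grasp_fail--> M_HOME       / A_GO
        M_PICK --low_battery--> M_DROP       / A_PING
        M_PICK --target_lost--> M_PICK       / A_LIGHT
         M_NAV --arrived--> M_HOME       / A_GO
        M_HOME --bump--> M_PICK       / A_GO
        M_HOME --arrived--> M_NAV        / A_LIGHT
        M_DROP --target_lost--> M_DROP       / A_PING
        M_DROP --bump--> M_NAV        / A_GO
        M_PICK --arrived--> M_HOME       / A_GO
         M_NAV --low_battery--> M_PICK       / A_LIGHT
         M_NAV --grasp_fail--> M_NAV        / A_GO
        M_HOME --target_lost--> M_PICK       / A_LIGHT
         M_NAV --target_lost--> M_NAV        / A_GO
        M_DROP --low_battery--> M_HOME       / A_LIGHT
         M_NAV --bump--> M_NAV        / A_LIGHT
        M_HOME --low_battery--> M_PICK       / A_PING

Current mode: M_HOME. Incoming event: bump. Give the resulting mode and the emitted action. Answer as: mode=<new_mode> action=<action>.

mode=M_PICK action=A_GO

current mode = M_HOME; filter table to that mode:
  (M_HOME, grasp_fail) → (M_HOME, A_LIGHT)
  (M_HOME, bump) → (M_PICK, A_GO)  ← event matches
  (M_HOME, arrived) → (M_NAV, A_LIGHT)
  (M_HOME, target_lost) → (M_PICK, A_LIGHT)
  (M_HOME, low_battery) → (M_PICK, A_PING)
event = bump selects (M_PICK, A_GO)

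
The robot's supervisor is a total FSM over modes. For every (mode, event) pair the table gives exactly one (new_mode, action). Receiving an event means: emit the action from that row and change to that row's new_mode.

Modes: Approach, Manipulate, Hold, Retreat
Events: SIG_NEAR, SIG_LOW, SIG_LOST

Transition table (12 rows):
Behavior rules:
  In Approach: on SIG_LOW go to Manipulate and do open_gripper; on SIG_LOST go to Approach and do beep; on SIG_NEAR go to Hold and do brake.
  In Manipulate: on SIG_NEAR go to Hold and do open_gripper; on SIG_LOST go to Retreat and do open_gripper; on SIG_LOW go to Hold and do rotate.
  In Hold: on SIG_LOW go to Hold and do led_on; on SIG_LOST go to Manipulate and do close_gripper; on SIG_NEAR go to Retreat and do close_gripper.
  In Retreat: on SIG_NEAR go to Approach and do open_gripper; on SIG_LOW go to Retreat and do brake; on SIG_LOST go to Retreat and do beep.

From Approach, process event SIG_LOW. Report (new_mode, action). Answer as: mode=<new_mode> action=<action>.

current mode = Approach; filter table to that mode:
  (Approach, SIG_LOW) → (Manipulate, open_gripper)  ← event matches
  (Approach, SIG_LOST) → (Approach, beep)
  (Approach, SIG_NEAR) → (Hold, brake)
event = SIG_LOW selects (Manipulate, open_gripper)

mode=Manipulate action=open_gripper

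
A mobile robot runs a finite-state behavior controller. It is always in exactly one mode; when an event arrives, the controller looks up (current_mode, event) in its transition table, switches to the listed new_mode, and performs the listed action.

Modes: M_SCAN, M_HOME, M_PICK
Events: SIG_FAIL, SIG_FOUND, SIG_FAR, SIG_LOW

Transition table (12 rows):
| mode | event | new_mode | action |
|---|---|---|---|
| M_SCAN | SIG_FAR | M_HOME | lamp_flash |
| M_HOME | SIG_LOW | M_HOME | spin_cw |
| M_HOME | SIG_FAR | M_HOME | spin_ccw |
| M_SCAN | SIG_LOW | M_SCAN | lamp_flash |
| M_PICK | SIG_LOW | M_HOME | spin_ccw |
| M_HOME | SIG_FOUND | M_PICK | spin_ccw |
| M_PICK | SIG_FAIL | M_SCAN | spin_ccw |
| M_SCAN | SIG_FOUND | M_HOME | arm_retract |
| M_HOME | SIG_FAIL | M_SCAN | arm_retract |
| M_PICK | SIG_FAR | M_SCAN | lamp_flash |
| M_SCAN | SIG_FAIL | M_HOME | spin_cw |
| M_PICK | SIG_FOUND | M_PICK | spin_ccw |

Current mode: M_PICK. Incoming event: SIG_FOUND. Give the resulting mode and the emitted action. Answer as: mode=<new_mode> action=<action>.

mode=M_PICK action=spin_ccw

current mode = M_PICK; filter table to that mode:
  (M_PICK, SIG_LOW) → (M_HOME, spin_ccw)
  (M_PICK, SIG_FAIL) → (M_SCAN, spin_ccw)
  (M_PICK, SIG_FAR) → (M_SCAN, lamp_flash)
  (M_PICK, SIG_FOUND) → (M_PICK, spin_ccw)  ← event matches
event = SIG_FOUND selects (M_PICK, spin_ccw)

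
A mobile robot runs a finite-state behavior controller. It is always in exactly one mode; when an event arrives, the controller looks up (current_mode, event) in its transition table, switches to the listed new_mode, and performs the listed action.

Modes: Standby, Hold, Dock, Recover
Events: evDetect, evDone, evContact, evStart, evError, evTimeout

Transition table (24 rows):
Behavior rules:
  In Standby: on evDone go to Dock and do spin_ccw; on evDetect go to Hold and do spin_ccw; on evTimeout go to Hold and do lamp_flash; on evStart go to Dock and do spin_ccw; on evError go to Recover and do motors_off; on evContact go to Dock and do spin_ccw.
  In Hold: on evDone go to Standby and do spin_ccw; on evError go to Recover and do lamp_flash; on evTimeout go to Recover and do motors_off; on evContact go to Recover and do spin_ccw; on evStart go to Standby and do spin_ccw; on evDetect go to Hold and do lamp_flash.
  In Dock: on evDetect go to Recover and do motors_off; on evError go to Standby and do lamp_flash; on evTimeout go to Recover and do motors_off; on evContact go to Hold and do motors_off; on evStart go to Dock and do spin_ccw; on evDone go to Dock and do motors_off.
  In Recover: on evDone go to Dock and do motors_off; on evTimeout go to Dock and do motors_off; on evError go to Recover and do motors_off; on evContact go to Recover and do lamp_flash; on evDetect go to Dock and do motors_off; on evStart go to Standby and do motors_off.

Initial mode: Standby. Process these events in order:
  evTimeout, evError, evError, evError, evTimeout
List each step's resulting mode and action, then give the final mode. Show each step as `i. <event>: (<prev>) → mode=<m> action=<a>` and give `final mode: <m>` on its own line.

1. evTimeout: (Standby) → mode=Hold action=lamp_flash
2. evError: (Hold) → mode=Recover action=lamp_flash
3. evError: (Recover) → mode=Recover action=motors_off
4. evError: (Recover) → mode=Recover action=motors_off
5. evTimeout: (Recover) → mode=Dock action=motors_off

final mode: Dock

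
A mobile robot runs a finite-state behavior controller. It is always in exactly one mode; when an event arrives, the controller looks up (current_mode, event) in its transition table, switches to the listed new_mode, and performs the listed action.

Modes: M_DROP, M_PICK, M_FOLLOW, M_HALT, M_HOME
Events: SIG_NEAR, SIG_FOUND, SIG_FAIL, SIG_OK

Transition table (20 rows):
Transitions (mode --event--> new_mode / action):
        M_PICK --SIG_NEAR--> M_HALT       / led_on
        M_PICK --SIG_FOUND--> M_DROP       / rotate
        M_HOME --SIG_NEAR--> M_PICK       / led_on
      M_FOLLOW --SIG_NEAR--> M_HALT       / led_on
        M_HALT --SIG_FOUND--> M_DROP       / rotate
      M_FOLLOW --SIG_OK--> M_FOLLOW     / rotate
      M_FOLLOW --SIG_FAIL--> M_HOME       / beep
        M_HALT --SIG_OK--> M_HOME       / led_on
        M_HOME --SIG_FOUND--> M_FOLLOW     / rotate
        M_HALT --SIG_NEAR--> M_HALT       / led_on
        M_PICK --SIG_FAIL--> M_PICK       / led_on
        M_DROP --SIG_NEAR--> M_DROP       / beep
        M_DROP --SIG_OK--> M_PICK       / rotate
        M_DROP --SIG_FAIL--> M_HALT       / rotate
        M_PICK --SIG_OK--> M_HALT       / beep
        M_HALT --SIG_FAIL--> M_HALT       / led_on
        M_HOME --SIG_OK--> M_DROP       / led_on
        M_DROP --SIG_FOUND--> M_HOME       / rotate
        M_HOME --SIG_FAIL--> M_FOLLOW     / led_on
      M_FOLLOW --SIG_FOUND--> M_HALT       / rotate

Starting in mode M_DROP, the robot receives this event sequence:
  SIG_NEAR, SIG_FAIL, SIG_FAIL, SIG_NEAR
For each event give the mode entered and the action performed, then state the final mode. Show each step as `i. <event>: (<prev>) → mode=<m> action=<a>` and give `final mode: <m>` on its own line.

1. SIG_NEAR: (M_DROP) → mode=M_DROP action=beep
2. SIG_FAIL: (M_DROP) → mode=M_HALT action=rotate
3. SIG_FAIL: (M_HALT) → mode=M_HALT action=led_on
4. SIG_NEAR: (M_HALT) → mode=M_HALT action=led_on

final mode: M_HALT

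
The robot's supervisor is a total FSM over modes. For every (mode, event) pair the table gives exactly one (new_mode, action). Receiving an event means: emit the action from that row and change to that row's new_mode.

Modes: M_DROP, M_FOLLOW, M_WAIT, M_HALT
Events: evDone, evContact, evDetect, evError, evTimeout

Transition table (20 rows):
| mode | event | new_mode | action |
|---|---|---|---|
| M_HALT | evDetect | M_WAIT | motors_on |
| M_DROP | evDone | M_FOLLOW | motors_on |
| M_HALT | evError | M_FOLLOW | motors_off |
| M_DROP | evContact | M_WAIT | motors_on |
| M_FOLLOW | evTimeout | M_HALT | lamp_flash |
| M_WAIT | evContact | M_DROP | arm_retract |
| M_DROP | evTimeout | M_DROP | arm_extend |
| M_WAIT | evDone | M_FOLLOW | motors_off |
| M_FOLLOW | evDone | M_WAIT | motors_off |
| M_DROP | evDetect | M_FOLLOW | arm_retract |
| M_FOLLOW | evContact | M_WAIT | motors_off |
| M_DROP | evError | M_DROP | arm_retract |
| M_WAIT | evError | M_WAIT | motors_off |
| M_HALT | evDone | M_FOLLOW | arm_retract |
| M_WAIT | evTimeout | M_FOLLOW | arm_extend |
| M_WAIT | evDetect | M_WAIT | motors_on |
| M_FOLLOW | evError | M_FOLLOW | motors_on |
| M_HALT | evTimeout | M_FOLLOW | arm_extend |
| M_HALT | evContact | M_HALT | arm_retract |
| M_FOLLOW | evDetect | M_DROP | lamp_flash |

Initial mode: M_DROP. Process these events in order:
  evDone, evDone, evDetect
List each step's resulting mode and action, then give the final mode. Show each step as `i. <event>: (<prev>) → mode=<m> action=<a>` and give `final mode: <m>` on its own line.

1. evDone: (M_DROP) → mode=M_FOLLOW action=motors_on
2. evDone: (M_FOLLOW) → mode=M_WAIT action=motors_off
3. evDetect: (M_WAIT) → mode=M_WAIT action=motors_on

final mode: M_WAIT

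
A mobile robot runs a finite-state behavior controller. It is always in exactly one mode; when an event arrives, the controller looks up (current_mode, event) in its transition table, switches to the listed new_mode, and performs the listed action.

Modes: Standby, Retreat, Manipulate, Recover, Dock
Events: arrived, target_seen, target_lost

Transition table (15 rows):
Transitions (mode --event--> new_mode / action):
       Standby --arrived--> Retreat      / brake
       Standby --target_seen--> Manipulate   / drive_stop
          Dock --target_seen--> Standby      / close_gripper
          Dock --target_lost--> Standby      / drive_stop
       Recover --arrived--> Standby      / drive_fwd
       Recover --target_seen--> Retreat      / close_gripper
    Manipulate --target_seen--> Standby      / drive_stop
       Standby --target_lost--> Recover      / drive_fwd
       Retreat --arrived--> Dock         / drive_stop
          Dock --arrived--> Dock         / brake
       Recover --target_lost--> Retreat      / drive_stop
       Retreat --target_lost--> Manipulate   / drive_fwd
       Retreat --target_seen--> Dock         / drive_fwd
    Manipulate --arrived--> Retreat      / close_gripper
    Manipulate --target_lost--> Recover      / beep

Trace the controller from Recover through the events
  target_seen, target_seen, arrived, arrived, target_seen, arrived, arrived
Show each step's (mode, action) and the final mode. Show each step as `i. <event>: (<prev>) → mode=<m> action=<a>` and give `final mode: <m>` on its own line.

final mode: Dock

1. target_seen: (Recover) → mode=Retreat action=close_gripper
2. target_seen: (Retreat) → mode=Dock action=drive_fwd
3. arrived: (Dock) → mode=Dock action=brake
4. arrived: (Dock) → mode=Dock action=brake
5. target_seen: (Dock) → mode=Standby action=close_gripper
6. arrived: (Standby) → mode=Retreat action=brake
7. arrived: (Retreat) → mode=Dock action=drive_stop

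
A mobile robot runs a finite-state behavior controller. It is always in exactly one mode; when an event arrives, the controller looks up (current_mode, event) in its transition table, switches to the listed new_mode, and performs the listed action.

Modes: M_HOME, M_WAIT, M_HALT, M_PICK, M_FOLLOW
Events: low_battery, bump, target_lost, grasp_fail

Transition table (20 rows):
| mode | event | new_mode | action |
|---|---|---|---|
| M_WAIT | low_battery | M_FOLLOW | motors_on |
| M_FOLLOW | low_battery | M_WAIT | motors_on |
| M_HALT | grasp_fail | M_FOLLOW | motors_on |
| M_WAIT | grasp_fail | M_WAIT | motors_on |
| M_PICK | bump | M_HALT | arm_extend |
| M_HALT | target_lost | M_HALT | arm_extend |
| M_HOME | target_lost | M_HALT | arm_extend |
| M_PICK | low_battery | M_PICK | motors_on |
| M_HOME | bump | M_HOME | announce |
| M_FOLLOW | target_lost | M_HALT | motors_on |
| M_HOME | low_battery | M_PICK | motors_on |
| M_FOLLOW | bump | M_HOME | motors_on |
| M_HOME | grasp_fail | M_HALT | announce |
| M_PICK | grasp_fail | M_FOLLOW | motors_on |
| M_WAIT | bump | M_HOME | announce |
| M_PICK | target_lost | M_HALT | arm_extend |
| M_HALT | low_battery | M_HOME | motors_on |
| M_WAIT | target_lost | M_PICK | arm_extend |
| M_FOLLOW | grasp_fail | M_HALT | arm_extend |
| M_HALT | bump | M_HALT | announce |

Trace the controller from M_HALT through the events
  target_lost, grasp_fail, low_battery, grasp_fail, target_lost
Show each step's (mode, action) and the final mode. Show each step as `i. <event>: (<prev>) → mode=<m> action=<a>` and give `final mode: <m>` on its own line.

final mode: M_PICK

1. target_lost: (M_HALT) → mode=M_HALT action=arm_extend
2. grasp_fail: (M_HALT) → mode=M_FOLLOW action=motors_on
3. low_battery: (M_FOLLOW) → mode=M_WAIT action=motors_on
4. grasp_fail: (M_WAIT) → mode=M_WAIT action=motors_on
5. target_lost: (M_WAIT) → mode=M_PICK action=arm_extend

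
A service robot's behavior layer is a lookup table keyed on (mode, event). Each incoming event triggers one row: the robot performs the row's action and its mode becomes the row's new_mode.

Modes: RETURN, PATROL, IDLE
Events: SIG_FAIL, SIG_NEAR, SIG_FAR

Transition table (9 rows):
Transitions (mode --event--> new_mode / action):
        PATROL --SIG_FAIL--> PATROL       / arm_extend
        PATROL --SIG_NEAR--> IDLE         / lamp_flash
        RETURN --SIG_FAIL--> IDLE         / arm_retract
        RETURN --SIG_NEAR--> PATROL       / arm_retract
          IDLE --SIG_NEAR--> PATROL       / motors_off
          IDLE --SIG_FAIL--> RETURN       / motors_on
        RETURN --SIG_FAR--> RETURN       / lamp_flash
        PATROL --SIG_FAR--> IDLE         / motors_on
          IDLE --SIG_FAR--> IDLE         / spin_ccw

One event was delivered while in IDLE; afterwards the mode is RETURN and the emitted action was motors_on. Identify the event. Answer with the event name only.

SIG_FAIL

try SIG_FAIL: (IDLE, SIG_FAIL) → (RETURN, motors_on)  ← matches
try SIG_NEAR: (IDLE, SIG_NEAR) → (PATROL, motors_off)
try SIG_FAR: (IDLE, SIG_FAR) → (IDLE, spin_ccw)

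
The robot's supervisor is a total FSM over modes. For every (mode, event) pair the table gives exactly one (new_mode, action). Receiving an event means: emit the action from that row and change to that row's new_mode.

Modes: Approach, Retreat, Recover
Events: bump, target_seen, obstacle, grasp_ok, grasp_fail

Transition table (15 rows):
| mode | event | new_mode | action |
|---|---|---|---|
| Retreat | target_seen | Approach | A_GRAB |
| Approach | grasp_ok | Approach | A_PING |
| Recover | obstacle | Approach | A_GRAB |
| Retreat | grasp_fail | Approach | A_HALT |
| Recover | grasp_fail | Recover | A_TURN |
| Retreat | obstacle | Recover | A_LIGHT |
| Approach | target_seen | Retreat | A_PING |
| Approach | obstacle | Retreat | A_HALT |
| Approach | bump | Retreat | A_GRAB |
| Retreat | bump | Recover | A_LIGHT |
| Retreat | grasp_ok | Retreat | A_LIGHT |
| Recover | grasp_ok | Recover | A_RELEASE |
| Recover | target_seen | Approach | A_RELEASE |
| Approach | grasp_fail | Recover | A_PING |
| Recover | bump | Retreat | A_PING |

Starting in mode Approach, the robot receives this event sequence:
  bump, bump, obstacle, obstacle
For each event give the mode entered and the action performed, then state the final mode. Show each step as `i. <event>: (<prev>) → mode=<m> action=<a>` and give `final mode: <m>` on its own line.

1. bump: (Approach) → mode=Retreat action=A_GRAB
2. bump: (Retreat) → mode=Recover action=A_LIGHT
3. obstacle: (Recover) → mode=Approach action=A_GRAB
4. obstacle: (Approach) → mode=Retreat action=A_HALT

final mode: Retreat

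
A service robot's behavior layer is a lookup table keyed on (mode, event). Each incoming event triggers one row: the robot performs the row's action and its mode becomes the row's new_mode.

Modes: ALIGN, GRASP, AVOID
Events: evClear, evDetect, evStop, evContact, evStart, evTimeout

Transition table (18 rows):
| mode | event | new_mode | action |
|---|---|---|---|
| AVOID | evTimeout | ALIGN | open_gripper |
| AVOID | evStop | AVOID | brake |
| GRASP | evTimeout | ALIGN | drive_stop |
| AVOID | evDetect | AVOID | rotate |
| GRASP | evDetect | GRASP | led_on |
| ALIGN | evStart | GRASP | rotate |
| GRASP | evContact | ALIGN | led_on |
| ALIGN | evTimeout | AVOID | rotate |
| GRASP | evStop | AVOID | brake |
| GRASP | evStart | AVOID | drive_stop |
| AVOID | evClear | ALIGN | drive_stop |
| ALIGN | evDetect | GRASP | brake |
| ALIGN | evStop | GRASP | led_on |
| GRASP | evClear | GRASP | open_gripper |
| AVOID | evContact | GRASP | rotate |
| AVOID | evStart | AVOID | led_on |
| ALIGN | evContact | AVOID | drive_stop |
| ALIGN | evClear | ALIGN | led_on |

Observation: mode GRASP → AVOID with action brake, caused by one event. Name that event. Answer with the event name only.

evStop

try evClear: (GRASP, evClear) → (GRASP, open_gripper)
try evDetect: (GRASP, evDetect) → (GRASP, led_on)
try evStop: (GRASP, evStop) → (AVOID, brake)  ← matches
try evContact: (GRASP, evContact) → (ALIGN, led_on)
try evStart: (GRASP, evStart) → (AVOID, drive_stop)
try evTimeout: (GRASP, evTimeout) → (ALIGN, drive_stop)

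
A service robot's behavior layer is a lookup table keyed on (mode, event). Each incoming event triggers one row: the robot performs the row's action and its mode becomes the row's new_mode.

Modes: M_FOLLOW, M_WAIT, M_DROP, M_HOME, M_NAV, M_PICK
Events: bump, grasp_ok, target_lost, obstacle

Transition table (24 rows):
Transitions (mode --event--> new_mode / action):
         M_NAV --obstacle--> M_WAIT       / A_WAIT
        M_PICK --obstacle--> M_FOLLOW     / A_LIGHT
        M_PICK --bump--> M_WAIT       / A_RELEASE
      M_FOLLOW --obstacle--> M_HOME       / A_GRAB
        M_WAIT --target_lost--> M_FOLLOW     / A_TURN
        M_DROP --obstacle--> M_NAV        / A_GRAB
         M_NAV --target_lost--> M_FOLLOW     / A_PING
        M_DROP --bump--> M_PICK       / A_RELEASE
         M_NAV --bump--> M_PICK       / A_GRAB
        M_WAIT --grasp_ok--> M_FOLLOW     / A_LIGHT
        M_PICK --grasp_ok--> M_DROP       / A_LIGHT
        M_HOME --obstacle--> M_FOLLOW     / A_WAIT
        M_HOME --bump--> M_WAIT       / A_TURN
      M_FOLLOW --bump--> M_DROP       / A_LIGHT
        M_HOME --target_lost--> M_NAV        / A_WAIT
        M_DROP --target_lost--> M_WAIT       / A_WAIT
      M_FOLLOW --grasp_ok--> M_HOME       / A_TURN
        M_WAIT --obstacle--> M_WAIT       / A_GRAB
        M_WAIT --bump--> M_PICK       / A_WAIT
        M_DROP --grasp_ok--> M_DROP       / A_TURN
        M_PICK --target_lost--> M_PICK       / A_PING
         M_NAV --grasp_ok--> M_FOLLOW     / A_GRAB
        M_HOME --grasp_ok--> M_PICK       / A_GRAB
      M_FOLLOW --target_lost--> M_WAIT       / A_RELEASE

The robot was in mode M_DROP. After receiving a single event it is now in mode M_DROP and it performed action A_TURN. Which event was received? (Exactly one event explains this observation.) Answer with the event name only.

grasp_ok

try bump: (M_DROP, bump) → (M_PICK, A_RELEASE)
try grasp_ok: (M_DROP, grasp_ok) → (M_DROP, A_TURN)  ← matches
try target_lost: (M_DROP, target_lost) → (M_WAIT, A_WAIT)
try obstacle: (M_DROP, obstacle) → (M_NAV, A_GRAB)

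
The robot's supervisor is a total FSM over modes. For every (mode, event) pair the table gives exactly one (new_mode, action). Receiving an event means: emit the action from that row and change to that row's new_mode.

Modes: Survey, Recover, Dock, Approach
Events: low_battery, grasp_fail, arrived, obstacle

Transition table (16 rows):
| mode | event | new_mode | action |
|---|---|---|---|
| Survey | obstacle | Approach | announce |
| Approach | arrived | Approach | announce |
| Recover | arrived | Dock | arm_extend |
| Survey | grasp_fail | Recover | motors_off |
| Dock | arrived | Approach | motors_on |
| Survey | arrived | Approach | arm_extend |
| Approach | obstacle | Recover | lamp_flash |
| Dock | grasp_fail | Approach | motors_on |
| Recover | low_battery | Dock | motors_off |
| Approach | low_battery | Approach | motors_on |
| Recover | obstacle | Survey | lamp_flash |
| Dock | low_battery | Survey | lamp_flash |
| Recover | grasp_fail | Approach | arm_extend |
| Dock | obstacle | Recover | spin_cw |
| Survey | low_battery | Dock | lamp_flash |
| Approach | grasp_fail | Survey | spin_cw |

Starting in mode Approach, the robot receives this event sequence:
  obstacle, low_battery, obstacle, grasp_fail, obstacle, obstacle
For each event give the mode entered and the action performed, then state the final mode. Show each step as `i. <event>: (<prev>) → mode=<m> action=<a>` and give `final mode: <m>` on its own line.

final mode: Survey

1. obstacle: (Approach) → mode=Recover action=lamp_flash
2. low_battery: (Recover) → mode=Dock action=motors_off
3. obstacle: (Dock) → mode=Recover action=spin_cw
4. grasp_fail: (Recover) → mode=Approach action=arm_extend
5. obstacle: (Approach) → mode=Recover action=lamp_flash
6. obstacle: (Recover) → mode=Survey action=lamp_flash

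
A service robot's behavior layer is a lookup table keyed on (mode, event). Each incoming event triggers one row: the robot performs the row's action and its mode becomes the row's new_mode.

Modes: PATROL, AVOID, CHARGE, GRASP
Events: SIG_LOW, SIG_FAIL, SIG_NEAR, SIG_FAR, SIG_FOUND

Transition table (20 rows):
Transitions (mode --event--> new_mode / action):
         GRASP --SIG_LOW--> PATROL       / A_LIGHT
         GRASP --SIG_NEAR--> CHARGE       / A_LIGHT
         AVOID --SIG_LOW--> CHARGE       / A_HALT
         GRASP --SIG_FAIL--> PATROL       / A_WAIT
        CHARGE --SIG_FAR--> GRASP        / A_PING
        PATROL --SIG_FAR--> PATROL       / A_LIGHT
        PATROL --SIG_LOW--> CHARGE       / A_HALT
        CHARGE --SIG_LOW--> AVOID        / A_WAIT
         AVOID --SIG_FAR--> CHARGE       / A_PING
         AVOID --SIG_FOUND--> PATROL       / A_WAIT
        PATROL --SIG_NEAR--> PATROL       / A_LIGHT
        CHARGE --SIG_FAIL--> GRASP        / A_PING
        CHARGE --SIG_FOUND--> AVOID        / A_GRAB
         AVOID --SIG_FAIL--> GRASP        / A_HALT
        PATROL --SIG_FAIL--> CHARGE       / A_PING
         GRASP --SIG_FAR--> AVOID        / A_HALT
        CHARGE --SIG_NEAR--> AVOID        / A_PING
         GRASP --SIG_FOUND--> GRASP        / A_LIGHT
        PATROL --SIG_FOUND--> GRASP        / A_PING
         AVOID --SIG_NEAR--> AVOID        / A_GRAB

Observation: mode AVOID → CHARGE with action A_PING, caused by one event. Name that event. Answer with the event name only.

try SIG_LOW: (AVOID, SIG_LOW) → (CHARGE, A_HALT)
try SIG_FAIL: (AVOID, SIG_FAIL) → (GRASP, A_HALT)
try SIG_NEAR: (AVOID, SIG_NEAR) → (AVOID, A_GRAB)
try SIG_FAR: (AVOID, SIG_FAR) → (CHARGE, A_PING)  ← matches
try SIG_FOUND: (AVOID, SIG_FOUND) → (PATROL, A_WAIT)

SIG_FAR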